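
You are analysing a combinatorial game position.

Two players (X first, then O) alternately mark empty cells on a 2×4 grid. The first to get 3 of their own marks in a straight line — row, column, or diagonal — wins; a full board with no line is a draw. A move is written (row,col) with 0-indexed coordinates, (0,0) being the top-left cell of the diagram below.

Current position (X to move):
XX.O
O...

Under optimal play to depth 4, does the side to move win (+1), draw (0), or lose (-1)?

ply 1, X at XX.O/O... | (0,2)=+1→XXXO/O...*; (1,1)=+0→XX.O/OX..; (1,2)=+0→XX.O/O.X.; (1,3)=+0→XX.O/O..X
ply 2: XXXO/O... is terminal -1 (O); from XX.O/O... depth 4

value(XX.O/O..., X) = +1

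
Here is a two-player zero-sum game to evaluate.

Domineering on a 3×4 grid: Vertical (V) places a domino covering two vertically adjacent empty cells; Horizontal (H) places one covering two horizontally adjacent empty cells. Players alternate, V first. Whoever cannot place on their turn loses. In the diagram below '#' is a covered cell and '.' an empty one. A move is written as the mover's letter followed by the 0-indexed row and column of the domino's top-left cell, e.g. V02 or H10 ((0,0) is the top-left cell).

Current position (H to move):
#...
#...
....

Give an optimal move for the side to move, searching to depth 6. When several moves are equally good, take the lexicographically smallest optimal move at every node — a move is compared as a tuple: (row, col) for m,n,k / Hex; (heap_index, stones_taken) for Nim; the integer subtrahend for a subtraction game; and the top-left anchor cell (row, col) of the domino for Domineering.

H's best at [#.../#.../....]: H11

[#.../#.../....] H move#1: H01:-1/###./#.../...., H02:-1/#.##/#.../...., H11:+1/#.../###./....*, H12:+1/#.../#.##/...., H20:-1/#.../#.../##.., H21:-1/#.../#.../.##., H22:-1/#.../#.../..##
[#.../###./....] V move#2: V03:-1/#..#/####/....*, V13:-1/#.../####/...#
[#..#/####/....] H move#3: H01:+1/####/####/....*, H20:+1/#..#/####/##.., H21:+1/#..#/####/.##., H22:+1/#..#/####/..##
[####/####/....] end (terminal -1, V#4); searched #.../#.../.... to 6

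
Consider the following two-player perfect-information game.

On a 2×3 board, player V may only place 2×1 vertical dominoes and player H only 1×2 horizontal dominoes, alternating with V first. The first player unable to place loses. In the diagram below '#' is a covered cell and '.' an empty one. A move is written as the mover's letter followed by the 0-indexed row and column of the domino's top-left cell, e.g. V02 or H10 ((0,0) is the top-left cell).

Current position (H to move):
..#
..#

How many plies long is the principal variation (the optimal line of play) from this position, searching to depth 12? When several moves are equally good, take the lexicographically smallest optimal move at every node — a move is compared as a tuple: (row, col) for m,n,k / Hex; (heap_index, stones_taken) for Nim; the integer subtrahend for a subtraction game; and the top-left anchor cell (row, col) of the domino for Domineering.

[..#/..#] H move#1: H00:+1/###/..#*, H10:+1/..#/###
[###/..#] end (terminal -1, V#2); searched ..#/..# to 12

PV length from [..#/..#]: 1 ply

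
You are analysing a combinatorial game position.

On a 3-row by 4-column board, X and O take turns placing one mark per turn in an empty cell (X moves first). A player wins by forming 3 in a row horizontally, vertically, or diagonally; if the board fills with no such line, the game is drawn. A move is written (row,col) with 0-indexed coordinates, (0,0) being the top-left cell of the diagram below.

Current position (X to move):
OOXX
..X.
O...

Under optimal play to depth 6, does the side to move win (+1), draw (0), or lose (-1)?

ply 1, X at OOXX/..X./O... | (1,0)=+1→OOXX/X.X./O...*; (1,1)=-1→OOXX/.XX./O...; (1,3)=-1→OOXX/..XX/O...; (2,1)=+1→OOXX/..X./OX..; (2,2)=+1→OOXX/..X./O.X.; (2,3)=-1→OOXX/..X./O..X
ply 2, O at OOXX/X.X./O... | (1,1)=-1→OOXX/XOX./O...*; (1,3)=-1→OOXX/X.XO/O...; (2,1)=-1→OOXX/X.X./OO..; (2,2)=-1→OOXX/X.X./O.O.; (2,3)=-1→OOXX/X.X./O..O
ply 3, X at OOXX/XOX./O... | (1,3)=-1→OOXX/XOXX/O...; (2,1)=+1→OOXX/XOX./OX..*; (2,2)=+1→OOXX/XOX./O.X.; (2,3)=-1→OOXX/XOX./O..X
ply 4: OOXX/XOX./OX.. is terminal -1 (O); from OOXX/..X./O... depth 6

value(OOXX/..X./O..., X) = +1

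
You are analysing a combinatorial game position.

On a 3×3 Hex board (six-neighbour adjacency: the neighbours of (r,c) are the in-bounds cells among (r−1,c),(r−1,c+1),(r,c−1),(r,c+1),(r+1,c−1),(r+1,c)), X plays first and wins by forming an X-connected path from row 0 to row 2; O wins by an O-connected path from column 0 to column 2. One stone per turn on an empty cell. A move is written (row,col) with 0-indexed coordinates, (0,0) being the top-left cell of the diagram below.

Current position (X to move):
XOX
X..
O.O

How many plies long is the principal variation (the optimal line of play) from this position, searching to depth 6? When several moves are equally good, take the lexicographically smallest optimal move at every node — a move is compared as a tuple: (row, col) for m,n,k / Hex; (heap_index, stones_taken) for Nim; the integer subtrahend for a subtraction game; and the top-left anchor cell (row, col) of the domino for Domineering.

PV length from [XOX/X../O.O]: 3 plies

[XOX/X../O.O] X move#1: (1,1):-1/XOX/XX./O.O, (1,2):-1/XOX/X.X/O.O, (2,1):+1/XOX/X../OXO*
[XOX/X../OXO] O move#2: (1,1):-1/XOX/XO./OXO*, (1,2):-1/XOX/X.O/OXO
[XOX/XO./OXO] X move#3: (1,2):+1/XOX/XOX/OXO*
[XOX/XOX/OXO] end (terminal -1, O#4); searched XOX/X../O.O to 6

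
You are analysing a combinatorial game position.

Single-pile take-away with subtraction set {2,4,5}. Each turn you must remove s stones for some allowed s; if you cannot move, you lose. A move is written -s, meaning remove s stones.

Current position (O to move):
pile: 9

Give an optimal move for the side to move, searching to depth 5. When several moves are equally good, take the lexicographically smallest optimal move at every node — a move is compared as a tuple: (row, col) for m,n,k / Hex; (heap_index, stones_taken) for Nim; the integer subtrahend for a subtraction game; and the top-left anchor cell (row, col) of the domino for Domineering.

p1 O@[9]: -2[7]+1* -4[5]-1 -5[4]-1
p2 X@[7]: -2[5]-1* -4[3]-1 -5[2]-1
p3 O@[5]: -2[3]-1 -4[1]+1* -5[0]+1
p4 X@[1] terminal -1; root [9] d5

O's best at [9]: -2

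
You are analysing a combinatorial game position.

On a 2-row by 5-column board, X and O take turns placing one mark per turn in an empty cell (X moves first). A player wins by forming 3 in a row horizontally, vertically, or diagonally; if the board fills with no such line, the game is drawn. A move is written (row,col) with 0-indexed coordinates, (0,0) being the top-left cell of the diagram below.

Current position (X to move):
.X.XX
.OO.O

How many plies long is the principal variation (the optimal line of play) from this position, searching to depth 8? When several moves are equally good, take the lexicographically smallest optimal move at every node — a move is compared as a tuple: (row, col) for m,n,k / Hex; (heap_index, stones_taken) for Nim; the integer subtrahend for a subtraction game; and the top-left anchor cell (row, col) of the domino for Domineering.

PV length from [.X.XX/.OO.O]: 1 ply

p1 X@[.X.XX/.OO.O]: (0,0)[XX.XX/.OO.O]-1 (0,2)[.XXXX/.OO.O]+1* (1,0)[.X.XX/XOO.O]-1 (1,3)[.X.XX/.OOXO]-1
p2 O@[.XXXX/.OO.O] terminal -1; root [.X.XX/.OO.O] d8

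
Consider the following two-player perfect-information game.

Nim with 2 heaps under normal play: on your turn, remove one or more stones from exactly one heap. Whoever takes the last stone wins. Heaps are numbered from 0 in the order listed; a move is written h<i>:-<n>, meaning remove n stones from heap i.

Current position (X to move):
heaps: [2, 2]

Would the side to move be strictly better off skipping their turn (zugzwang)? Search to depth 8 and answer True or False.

p1 X@[(2,2)]: h0:-1[(1,2)]-1* h0:-2[(0,2)]-1 h1:-1[(2,1)]-1 h1:-2[(2,0)]-1
p2 O@[(1,2)]: h0:-1[(0,2)]-1 h1:-1[(1,1)]+1* h1:-2[(1,0)]-1
p3 X@[(1,1)]: h0:-1[(0,1)]-1* h1:-1[(1,0)]-1
p4 O@[(0,1)]: h1:-1[(0,0)]+1*
p5 X@[(0,0)] terminal -1; root [(2,2)] d8
if X skipped the turn, O would face:
~ p1 O@[(2,2)]: h0:-1[(1,2)]-1* h0:-2[(0,2)]-1 h1:-1[(2,1)]-1 h1:-2[(2,0)]-1
~ p2 X@[(1,2)]: h0:-1[(0,2)]-1 h1:-1[(1,1)]+1* h1:-2[(1,0)]-1
~ p3 O@[(1,1)]: h0:-1[(0,1)]-1* h1:-1[(1,0)]-1
~ p4 X@[(0,1)]: h1:-1[(0,0)]+1*
~ p5 O@[(0,0)] terminal -1; root [(2,2)] d8
compare (X): move=-1 vs pass=+1

zugzwang((2,2), X) = True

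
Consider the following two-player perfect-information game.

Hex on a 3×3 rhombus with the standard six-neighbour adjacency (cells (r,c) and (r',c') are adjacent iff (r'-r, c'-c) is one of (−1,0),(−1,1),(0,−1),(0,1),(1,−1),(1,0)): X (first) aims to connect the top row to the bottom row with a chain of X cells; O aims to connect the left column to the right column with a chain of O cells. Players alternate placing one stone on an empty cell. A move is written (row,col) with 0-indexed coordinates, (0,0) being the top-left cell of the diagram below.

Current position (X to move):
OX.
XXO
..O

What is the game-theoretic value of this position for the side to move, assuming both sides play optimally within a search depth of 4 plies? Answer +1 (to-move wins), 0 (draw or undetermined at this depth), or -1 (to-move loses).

value(OX./XXO/..O, X) = +1

[OX./XXO/..O] X move#1: (0,2):+1/OXX/XXO/..O*, (2,0):+1/OX./XXO/X.O, (2,1):+1/OX./XXO/.XO
[OXX/XXO/..O] O move#2: (2,0):-1/OXX/XXO/O.O*, (2,1):-1/OXX/XXO/.OO
[OXX/XXO/O.O] X move#3: (2,1):+1/OXX/XXO/OXO*
[OXX/XXO/OXO] end (terminal -1, O#4); searched OX./XXO/..O to 4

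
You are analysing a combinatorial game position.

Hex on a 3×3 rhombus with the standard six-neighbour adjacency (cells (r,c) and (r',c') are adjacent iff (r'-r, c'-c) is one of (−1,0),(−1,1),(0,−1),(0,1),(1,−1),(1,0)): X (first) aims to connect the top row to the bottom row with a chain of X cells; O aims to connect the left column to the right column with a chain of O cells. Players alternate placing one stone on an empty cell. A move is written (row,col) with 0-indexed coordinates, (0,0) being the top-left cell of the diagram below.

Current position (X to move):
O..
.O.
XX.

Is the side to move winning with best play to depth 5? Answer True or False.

X winning at [O../.O./XX.]: False

[O../.O./XX.] X move#1: (0,1):-1/OX./.O./XX.*, (0,2):-1/O.X/.O./XX., (1,0):-1/O../XO./XX., (1,2):-1/O../.OX/XX., (2,2):-1/O../.O./XXX
[OX./.O./XX.] O move#2: (0,2):-1/OXO/.O./XX., (1,0):+1/OX./OO./XX.*, (1,2):-1/OX./.OO/XX., (2,2):-1/OX./.O./XXO
[OX./OO./XX.] X move#3: (0,2):-1/OXX/OO./XX.*, (1,2):-1/OX./OOX/XX., (2,2):-1/OX./OO./XXX
[OXX/OO./XX.] O move#4: (1,2):+1/OXX/OOO/XX.*, (2,2):-1/OXX/OO./XXO
[OXX/OOO/XX.] end (terminal -1, X#5); searched O../.O./XX. to 5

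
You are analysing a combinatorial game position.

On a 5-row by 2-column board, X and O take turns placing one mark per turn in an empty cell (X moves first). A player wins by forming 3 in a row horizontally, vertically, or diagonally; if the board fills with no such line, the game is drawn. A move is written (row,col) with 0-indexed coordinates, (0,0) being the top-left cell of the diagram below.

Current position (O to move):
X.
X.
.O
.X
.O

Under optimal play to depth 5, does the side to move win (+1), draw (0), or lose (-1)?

value(X./X./.O/.X/.O, O) = 0

ply 1, O at X./X./.O/.X/.O | (0,1)=-1→XO/X./.O/.X/.O; (1,1)=-1→X./XO/.O/.X/.O; (2,0)=+0→X./X./OO/.X/.O*; (3,0)=-1→X./X./.O/OX/.O; (4,0)=-1→X./X./.O/.X/OO
ply 2, X at X./X./OO/.X/.O | (0,1)=+0→XX/X./OO/.X/.O*; (1,1)=+0→X./XX/OO/.X/.O; (3,0)=+0→X./X./OO/XX/.O; (4,0)=+0→X./X./OO/.X/XO
ply 3, O at XX/X./OO/.X/.O | (1,1)=+0→XX/XO/OO/.X/.O*; (3,0)=+0→XX/X./OO/OX/.O; (4,0)=+0→XX/X./OO/.X/OO
ply 4, X at XX/XO/OO/.X/.O | (3,0)=+0→XX/XO/OO/XX/.O*; (4,0)=+0→XX/XO/OO/.X/XO
ply 5, O at XX/XO/OO/XX/.O | (4,0)=+0→XX/XO/OO/XX/OO*
ply 6: XX/XO/OO/XX/OO is terminal +0 (X); from X./X./.O/.X/.O depth 5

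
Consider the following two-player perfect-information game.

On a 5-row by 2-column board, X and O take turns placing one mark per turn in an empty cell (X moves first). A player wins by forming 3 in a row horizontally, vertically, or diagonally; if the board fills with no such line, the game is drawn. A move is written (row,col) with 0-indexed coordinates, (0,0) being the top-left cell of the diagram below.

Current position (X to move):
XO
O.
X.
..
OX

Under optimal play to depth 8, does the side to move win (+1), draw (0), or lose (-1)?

value(XO/O./X./../OX, X) = 0

[XO/O./X./../OX] X move#1: (1,1):+0/XO/OX/X./../OX*, (2,1):+0/XO/O./XX/../OX, (3,0):+0/XO/O./X./X./OX, (3,1):+0/XO/O./X./.X/OX
[XO/OX/X./../OX] O move#2: (2,1):+0/XO/OX/XO/../OX*, (3,0):+0/XO/OX/X./O./OX, (3,1):+0/XO/OX/X./.O/OX
[XO/OX/XO/../OX] X move#3: (3,0):+0/XO/OX/XO/X./OX*, (3,1):+0/XO/OX/XO/.X/OX
[XO/OX/XO/X./OX] O move#4: (3,1):+0/XO/OX/XO/XO/OX*
[XO/OX/XO/XO/OX] end (terminal +0, X#5); searched XO/O./X./../OX to 8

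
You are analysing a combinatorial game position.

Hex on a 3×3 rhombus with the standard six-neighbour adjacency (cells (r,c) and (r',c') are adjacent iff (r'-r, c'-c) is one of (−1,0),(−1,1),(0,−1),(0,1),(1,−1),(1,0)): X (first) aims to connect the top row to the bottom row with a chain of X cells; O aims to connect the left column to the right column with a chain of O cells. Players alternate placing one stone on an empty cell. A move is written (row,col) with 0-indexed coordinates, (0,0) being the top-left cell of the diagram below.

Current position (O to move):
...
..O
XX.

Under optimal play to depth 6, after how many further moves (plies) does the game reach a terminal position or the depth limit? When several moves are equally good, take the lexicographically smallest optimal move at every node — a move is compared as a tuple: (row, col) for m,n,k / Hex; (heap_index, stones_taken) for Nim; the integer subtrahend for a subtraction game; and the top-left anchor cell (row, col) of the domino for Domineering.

PV length from [.../..O/XX.]: 5 plies

ply 1, O at .../..O/XX. | (0,0)=-1→O../..O/XX.; (0,1)=+1→.O./..O/XX.*; (0,2)=-1→..O/..O/XX.; (1,0)=-1→.../O.O/XX.; (1,1)=-1→.../.OO/XX.; (2,2)=-1→.../..O/XXO
ply 2, X at .O./..O/XX. | (0,0)=-1→XO./..O/XX.*; (0,2)=-1→.OX/..O/XX.; (1,0)=-1→.O./X.O/XX.; (1,1)=-1→.O./.XO/XX.; (2,2)=-1→.O./..O/XXX
ply 3, O at XO./..O/XX. | (0,2)=-1→XOO/..O/XX.; (1,0)=+1→XO./O.O/XX.*; (1,1)=-1→XO./.OO/XX.; (2,2)=-1→XO./..O/XXO
ply 4, X at XO./O.O/XX. | (0,2)=-1→XOX/O.O/XX.*; (1,1)=-1→XO./OXO/XX.; (2,2)=-1→XO./O.O/XXX
ply 5, O at XOX/O.O/XX. | (1,1)=+1→XOX/OOO/XX.*; (2,2)=-1→XOX/O.O/XXO
ply 6: XOX/OOO/XX. is terminal -1 (X); from .../..O/XX. depth 6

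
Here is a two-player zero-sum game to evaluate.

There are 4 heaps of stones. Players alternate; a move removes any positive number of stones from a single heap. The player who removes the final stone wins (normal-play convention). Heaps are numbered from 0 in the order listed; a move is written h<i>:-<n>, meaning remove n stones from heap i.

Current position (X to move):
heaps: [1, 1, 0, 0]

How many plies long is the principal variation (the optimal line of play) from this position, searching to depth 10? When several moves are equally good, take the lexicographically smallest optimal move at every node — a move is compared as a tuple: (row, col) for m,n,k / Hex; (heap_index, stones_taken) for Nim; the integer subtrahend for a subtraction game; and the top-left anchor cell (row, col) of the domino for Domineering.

PV length from [(1,1,0,0)]: 2 plies

[(1,1,0,0)] X move#1: h0:-1:-1/(0,1,0,0)*, h1:-1:-1/(1,0,0,0)
[(0,1,0,0)] O move#2: h1:-1:+1/(0,0,0,0)*
[(0,0,0,0)] end (terminal -1, X#3); searched (1,1,0,0) to 10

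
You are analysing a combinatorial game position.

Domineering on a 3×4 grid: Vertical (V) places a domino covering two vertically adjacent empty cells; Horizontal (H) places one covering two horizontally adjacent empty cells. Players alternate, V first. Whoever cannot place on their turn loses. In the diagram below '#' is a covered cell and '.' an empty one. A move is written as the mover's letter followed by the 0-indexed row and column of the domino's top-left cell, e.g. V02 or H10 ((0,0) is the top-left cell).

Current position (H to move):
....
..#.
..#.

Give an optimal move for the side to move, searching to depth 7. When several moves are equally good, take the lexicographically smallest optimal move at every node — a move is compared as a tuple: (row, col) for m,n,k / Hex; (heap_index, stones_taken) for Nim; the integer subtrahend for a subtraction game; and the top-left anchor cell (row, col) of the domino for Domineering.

p1 H@[..../..#./..#.]: H00[##../..#./..#.]-1 H01[.##./..#./..#.]-1 H02[..##/..#./..#.]-1 H10[..../###./..#.]+1* H20[..../..#./###.]-1
p2 V@[..../###./..#.]: V03[...#/####/..#.]-1* V13[..../####/..##]-1
p3 H@[...#/####/..#.]: H00[##.#/####/..#.]+1* H01[.###/####/..#.]+1 H20[...#/####/###.]+1
p4 V@[##.#/####/..#.] terminal -1; root [..../..#./..#.] d7

H's best at [..../..#./..#.]: H10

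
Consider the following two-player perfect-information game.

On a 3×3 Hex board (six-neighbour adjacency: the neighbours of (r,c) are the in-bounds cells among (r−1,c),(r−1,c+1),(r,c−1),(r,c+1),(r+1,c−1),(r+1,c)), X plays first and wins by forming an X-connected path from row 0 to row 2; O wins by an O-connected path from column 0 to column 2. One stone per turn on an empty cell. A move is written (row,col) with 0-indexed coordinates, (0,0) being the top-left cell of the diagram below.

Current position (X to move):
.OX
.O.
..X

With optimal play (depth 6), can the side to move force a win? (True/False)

[.OX/.O./..X] X move#1: (0,0):-1/XOX/.O./..X, (1,0):-1/.OX/XO./..X, (1,2):+1/.OX/.OX/..X*, (2,0):-1/.OX/.O./X.X, (2,1):-1/.OX/.O./.XX
[.OX/.OX/..X] end (terminal -1, O#2); searched .OX/.O./..X to 6

X winning at [.OX/.O./..X]: True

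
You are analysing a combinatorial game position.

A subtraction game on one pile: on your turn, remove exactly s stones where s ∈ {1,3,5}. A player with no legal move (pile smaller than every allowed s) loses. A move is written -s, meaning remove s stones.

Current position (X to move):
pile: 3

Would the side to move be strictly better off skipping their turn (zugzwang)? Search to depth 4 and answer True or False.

[3] X move#1: -1:+1/2*, -3:+1/0
[2] O move#2: -1:-1/1*
[1] X move#3: -1:+1/0*
[0] end (terminal -1, O#4); searched 3 to 4
if X skipped the turn, O would face:
~ [3] O move#1: -1:+1/2*, -3:+1/0
~ [2] X move#2: -1:-1/1*
~ [1] O move#3: -1:+1/0*
~ [0] end (terminal -1, X#4); searched 3 to 4
compare (X): move=+1 vs pass=-1

zugzwang(3, X) = False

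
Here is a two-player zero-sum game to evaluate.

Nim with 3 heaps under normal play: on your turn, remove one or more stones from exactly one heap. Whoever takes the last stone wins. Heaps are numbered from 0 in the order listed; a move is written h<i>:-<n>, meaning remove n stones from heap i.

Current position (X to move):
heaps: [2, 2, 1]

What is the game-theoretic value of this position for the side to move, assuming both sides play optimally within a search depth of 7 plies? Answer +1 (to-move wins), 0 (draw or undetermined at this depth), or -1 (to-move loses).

value((2,2,1), X) = +1

p1 X@[(2,2,1)]: h0:-1[(1,2,1)]-1 h0:-2[(0,2,1)]-1 h1:-1[(2,1,1)]-1 h1:-2[(2,0,1)]-1 h2:-1[(2,2,0)]+1*
p2 O@[(2,2,0)]: h0:-1[(1,2,0)]-1* h0:-2[(0,2,0)]-1 h1:-1[(2,1,0)]-1 h1:-2[(2,0,0)]-1
p3 X@[(1,2,0)]: h0:-1[(0,2,0)]-1 h1:-1[(1,1,0)]+1* h1:-2[(1,0,0)]-1
p4 O@[(1,1,0)]: h0:-1[(0,1,0)]-1* h1:-1[(1,0,0)]-1
p5 X@[(0,1,0)]: h1:-1[(0,0,0)]+1*
p6 O@[(0,0,0)] terminal -1; root [(2,2,1)] d7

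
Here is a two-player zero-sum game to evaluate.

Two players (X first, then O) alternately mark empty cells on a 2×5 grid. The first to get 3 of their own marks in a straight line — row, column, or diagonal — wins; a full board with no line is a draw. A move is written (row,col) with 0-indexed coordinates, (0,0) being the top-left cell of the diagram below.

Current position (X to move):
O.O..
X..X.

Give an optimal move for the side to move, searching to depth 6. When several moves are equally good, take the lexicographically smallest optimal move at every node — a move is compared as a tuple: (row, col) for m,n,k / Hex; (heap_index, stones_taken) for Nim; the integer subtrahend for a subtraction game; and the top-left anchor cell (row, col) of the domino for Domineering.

X's best at [O.O../X..X.]: (0,1)

p1 X@[O.O../X..X.]: (0,1)[OXO../X..X.]+0* (0,3)[O.OX./X..X.]-1 (0,4)[O.O.X/X..X.]-1 (1,1)[O.O../XX.X.]-1 (1,2)[O.O../X.XX.]-1 (1,4)[O.O../X..XX]-1
p2 O@[OXO../X..X.]: (0,3)[OXOO./X..X.]+0* (0,4)[OXO.O/X..X.]+0 (1,1)[OXO../XO.X.]+0 (1,2)[OXO../X.OX.]+0 (1,4)[OXO../X..XO]+0
p3 X@[OXOO./X..X.]: (0,4)[OXOOX/X..X.]+0* (1,1)[OXOO./XX.X.]-1 (1,2)[OXOO./X.XX.]-1 (1,4)[OXOO./X..XX]-1
p4 O@[OXOOX/X..X.]: (1,1)[OXOOX/XO.X.]+0* (1,2)[OXOOX/X.OX.]+0 (1,4)[OXOOX/X..XO]+0
p5 X@[OXOOX/XO.X.]: (1,2)[OXOOX/XOXX.]+0* (1,4)[OXOOX/XO.XX]+0
p6 O@[OXOOX/XOXX.]: (1,4)[OXOOX/XOXXO]+0*
p7 X@[OXOOX/XOXXO] terminal +0; root [O.O../X..X.] d6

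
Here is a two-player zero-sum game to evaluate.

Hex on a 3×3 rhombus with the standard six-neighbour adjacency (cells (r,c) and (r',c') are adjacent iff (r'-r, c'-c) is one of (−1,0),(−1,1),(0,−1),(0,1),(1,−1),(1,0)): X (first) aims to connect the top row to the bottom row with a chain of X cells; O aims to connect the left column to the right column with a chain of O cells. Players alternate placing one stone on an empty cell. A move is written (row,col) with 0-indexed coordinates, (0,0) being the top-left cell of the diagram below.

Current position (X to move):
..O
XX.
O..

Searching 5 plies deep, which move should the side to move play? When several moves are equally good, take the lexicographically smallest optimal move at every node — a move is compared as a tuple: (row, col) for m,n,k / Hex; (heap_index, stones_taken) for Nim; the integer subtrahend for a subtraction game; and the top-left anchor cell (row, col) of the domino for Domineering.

X's best at [..O/XX./O..]: (1,2)

ply 1, X at ..O/XX./O.. | (0,0)=-1→X.O/XX./O..; (0,1)=-1→.XO/XX./O..; (1,2)=+1→..O/XXX/O..*; (2,1)=+1→..O/XX./OX.; (2,2)=+1→..O/XX./O.X
ply 2, O at ..O/XXX/O.. | (0,0)=-1→O.O/XXX/O..*; (0,1)=-1→.OO/XXX/O..; (2,1)=-1→..O/XXX/OO.; (2,2)=-1→..O/XXX/O.O
ply 3, X at O.O/XXX/O.. | (0,1)=+1→OXO/XXX/O..*; (2,1)=-1→O.O/XXX/OX.; (2,2)=-1→O.O/XXX/O.X
ply 4, O at OXO/XXX/O.. | (2,1)=-1→OXO/XXX/OO.*; (2,2)=-1→OXO/XXX/O.O
ply 5, X at OXO/XXX/OO. | (2,2)=+1→OXO/XXX/OOX*
ply 6: OXO/XXX/OOX is terminal -1 (O); from ..O/XX./O.. depth 5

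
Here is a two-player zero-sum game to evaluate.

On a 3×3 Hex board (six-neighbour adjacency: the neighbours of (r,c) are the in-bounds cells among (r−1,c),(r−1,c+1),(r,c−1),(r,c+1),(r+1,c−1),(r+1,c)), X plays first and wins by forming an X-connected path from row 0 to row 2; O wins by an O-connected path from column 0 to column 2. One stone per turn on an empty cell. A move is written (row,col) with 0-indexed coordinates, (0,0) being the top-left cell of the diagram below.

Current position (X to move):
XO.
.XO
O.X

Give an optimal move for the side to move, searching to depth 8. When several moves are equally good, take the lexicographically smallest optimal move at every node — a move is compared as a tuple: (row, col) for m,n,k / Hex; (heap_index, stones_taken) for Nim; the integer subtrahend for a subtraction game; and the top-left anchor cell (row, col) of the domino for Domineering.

p1 X@[XO./.XO/O.X]: (0,2)[XOX/.XO/O.X]-1 (1,0)[XO./XXO/O.X]-1 (2,1)[XO./.XO/OXX]+1*
p2 O@[XO./.XO/OXX]: (0,2)[XOO/.XO/OXX]-1* (1,0)[XO./OXO/OXX]-1
p3 X@[XOO/.XO/OXX]: (1,0)[XOO/XXO/OXX]+1*
p4 O@[XOO/XXO/OXX] terminal -1; root [XO./.XO/O.X] d8

X's best at [XO./.XO/O.X]: (2,1)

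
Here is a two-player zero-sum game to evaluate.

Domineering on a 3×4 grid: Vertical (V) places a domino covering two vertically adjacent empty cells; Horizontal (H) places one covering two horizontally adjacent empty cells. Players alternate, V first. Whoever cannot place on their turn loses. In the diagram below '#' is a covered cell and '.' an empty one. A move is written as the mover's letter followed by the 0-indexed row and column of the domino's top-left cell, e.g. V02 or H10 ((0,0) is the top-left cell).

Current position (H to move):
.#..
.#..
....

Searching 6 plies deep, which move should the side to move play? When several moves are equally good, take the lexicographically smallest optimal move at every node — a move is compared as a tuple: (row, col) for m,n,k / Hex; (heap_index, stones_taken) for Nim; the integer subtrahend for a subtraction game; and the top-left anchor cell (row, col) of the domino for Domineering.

ply 1, H at .#../.#../.... | H02=-1→.###/.#../....; H12=+1→.#../.###/....*; H20=-1→.#../.#../##..; H21=-1→.#../.#../.##.; H22=-1→.#../.#../..##
ply 2, V at .#../.###/.... | V00=-1→##../####/....*; V10=-1→.#../####/#...
ply 3, H at ##../####/.... | H02=+1→####/####/....*; H20=+1→##../####/##..; H21=+1→##../####/.##.; H22=+1→##../####/..##
ply 4: ####/####/.... is terminal -1 (V); from .#../.#../.... depth 6

H's best at [.#../.#../....]: H12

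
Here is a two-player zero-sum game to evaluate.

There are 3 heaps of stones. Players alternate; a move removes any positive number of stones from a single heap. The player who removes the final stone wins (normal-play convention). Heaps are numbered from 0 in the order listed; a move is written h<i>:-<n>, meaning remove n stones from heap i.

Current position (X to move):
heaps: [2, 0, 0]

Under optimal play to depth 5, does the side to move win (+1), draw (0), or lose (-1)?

value((2,0,0), X) = +1

[(2,0,0)] X move#1: h0:-1:-1/(1,0,0), h0:-2:+1/(0,0,0)*
[(0,0,0)] end (terminal -1, O#2); searched (2,0,0) to 5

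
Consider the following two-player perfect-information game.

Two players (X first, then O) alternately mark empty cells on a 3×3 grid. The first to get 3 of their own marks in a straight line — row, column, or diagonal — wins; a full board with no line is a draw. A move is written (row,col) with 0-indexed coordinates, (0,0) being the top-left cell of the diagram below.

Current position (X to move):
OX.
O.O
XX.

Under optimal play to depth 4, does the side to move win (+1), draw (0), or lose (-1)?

value(OX./O.O/XX., X) = +1

[OX./O.O/XX.] X move#1: (0,2):-1/OXX/O.O/XX., (1,1):+1/OX./OXO/XX.*, (2,2):+1/OX./O.O/XXX
[OX./OXO/XX.] end (terminal -1, O#2); searched OX./O.O/XX. to 4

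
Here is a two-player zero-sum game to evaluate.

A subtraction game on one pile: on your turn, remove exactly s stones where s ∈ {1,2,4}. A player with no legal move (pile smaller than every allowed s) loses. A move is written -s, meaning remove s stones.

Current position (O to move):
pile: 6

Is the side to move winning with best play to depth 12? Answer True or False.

O winning at [6]: False

p1 O@[6]: -1[5]-1* -2[4]-1 -4[2]-1
p2 X@[5]: -1[4]-1 -2[3]+1* -4[1]-1
p3 O@[3]: -1[2]-1* -2[1]-1
p4 X@[2]: -1[1]-1 -2[0]+1*
p5 O@[0] terminal -1; root [6] d12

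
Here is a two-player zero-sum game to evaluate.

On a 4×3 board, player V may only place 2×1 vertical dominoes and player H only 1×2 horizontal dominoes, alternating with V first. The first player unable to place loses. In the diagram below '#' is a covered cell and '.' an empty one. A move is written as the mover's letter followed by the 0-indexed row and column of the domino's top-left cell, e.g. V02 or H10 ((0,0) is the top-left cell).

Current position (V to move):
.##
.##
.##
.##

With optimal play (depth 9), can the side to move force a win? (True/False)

V winning at [.##/.##/.##/.##]: True

[.##/.##/.##/.##] V move#1: V00:+1/###/###/.##/.##*, V10:+1/.##/###/###/.##, V20:+1/.##/.##/###/###
[###/###/.##/.##] end (terminal -1, H#2); searched .##/.##/.##/.## to 9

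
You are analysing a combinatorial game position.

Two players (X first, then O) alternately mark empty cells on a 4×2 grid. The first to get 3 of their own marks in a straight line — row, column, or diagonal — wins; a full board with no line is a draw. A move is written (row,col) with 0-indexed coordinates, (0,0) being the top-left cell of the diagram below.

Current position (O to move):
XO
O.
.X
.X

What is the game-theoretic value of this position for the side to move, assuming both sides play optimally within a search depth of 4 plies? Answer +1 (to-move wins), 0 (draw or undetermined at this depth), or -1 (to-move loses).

value(XO/O./.X/.X, O) = 0

ply 1, O at XO/O./.X/.X | (1,1)=+0→XO/OO/.X/.X*; (2,0)=-1→XO/O./OX/.X; (3,0)=-1→XO/O./.X/OX
ply 2, X at XO/OO/.X/.X | (2,0)=+0→XO/OO/XX/.X*; (3,0)=+0→XO/OO/.X/XX
ply 3, O at XO/OO/XX/.X | (3,0)=+0→XO/OO/XX/OX*
ply 4: XO/OO/XX/OX is terminal +0 (X); from XO/O./.X/.X depth 4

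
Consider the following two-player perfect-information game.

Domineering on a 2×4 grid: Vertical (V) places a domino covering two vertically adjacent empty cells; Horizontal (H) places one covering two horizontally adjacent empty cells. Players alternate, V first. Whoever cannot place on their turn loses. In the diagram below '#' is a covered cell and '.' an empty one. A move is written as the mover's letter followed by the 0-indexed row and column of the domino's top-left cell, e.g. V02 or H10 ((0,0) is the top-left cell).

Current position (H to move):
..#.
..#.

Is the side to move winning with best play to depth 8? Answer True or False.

H winning at [..#./..#.]: True

[..#./..#.] H move#1: H00:+1/###./..#.*, H10:+1/..#./###.
[###./..#.] V move#2: V03:-1/####/..##*
[####/..##] H move#3: H10:+1/####/####*
[####/####] end (terminal -1, V#4); searched ..#./..#. to 8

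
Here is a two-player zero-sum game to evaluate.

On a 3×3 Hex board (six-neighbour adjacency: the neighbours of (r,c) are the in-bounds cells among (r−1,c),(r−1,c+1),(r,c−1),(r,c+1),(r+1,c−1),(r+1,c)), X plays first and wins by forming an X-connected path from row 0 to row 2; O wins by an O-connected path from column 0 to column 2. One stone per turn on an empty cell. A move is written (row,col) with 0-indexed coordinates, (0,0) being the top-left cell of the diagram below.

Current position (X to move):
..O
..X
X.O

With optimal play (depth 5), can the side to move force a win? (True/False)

[..O/..X/X.O] X move#1: (0,0):-1/X.O/..X/X.O, (0,1):+1/.XO/..X/X.O*, (1,0):+1/..O/X.X/X.O, (1,1):-1/..O/.XX/X.O, (2,1):-1/..O/..X/XXO
[.XO/..X/X.O] O move#2: (0,0):-1/OXO/..X/X.O*, (1,0):-1/.XO/O.X/X.O, (1,1):-1/.XO/.OX/X.O, (2,1):-1/.XO/..X/XOO
[OXO/..X/X.O] X move#3: (1,0):+1/OXO/X.X/X.O*, (1,1):+1/OXO/.XX/X.O, (2,1):+1/OXO/..X/XXO
[OXO/X.X/X.O] end (terminal -1, O#4); searched ..O/..X/X.O to 5

X winning at [..O/..X/X.O]: True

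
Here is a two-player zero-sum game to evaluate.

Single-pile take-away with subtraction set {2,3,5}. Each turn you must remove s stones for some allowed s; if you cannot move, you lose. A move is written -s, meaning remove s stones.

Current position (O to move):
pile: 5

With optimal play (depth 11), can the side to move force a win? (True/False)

O winning at [5]: True

p1 O@[5]: -2[3]-1 -3[2]-1 -5[0]+1*
p2 X@[0] terminal -1; root [5] d11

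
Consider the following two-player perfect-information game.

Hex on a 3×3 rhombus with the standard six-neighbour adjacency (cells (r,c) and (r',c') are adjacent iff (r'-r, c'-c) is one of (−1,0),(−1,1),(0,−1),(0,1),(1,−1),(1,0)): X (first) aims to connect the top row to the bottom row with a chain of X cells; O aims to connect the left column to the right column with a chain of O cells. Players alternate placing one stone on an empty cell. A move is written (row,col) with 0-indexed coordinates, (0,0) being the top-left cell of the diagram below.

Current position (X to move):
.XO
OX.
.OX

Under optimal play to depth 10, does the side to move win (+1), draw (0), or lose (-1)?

value(.XO/OX./.OX, X) = +1

p1 X@[.XO/OX./.OX]: (0,0)[XXO/OX./.OX]+1* (1,2)[.XO/OXX/.OX]+1 (2,0)[.XO/OX./XOX]+1
p2 O@[XXO/OX./.OX]: (1,2)[XXO/OXO/.OX]-1* (2,0)[XXO/OX./OOX]-1
p3 X@[XXO/OXO/.OX]: (2,0)[XXO/OXO/XOX]+1*
p4 O@[XXO/OXO/XOX] terminal -1; root [.XO/OX./.OX] d10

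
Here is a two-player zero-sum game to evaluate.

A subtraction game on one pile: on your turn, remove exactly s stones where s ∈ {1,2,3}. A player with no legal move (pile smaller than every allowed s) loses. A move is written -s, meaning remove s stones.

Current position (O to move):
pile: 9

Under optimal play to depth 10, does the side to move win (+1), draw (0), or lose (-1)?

p1 O@[9]: -1[8]+1* -2[7]-1 -3[6]-1
p2 X@[8]: -1[7]-1* -2[6]-1 -3[5]-1
p3 O@[7]: -1[6]-1 -2[5]-1 -3[4]+1*
p4 X@[4]: -1[3]-1* -2[2]-1 -3[1]-1
p5 O@[3]: -1[2]-1 -2[1]-1 -3[0]+1*
p6 X@[0] terminal -1; root [9] d10

value(9, O) = +1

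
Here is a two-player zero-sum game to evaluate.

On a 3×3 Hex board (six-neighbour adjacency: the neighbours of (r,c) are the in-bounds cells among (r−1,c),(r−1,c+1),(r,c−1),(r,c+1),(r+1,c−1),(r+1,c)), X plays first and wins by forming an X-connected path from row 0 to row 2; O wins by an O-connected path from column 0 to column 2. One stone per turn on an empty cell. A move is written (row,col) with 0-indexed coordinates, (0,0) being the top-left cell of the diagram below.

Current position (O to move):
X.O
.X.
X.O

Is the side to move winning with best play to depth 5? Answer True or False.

O winning at [X.O/.X./X.O]: False

ply 1, O at X.O/.X./X.O | (0,1)=-1→XOO/.X./X.O*; (1,0)=-1→X.O/OX./X.O; (1,2)=-1→X.O/.XO/X.O; (2,1)=-1→X.O/.X./XOO
ply 2, X at XOO/.X./X.O | (1,0)=+1→XOO/XX./X.O*; (1,2)=-1→XOO/.XX/X.O; (2,1)=-1→XOO/.X./XXO
ply 3: XOO/XX./X.O is terminal -1 (O); from X.O/.X./X.O depth 5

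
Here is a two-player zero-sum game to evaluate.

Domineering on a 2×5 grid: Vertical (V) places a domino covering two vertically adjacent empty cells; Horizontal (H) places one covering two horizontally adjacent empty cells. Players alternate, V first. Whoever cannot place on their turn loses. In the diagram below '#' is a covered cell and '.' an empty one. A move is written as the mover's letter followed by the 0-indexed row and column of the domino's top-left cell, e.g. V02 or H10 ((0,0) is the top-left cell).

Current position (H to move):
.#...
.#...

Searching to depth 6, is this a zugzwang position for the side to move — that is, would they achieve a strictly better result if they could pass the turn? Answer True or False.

zugzwang(.#.../.#..., H) = False

[.#.../.#...] H move#1: H02:-1/.###./.#...*, H03:-1/.#.##/.#..., H12:-1/.#.../.###., H13:-1/.#.../.#.##
[.###./.#...] V move#2: V00:-1/####./##..., V04:+1/.####/.#..#*
[.####/.#..#] H move#3: H12:-1/.####/.####*
[.####/.####] V move#4: V00:+1/#####/#####*
[#####/#####] end (terminal -1, H#5); searched .#.../.#... to 6
pass branch (V moves first from the same position):
  | [.#.../.#...] V move#1: V00:-1/##.../##..., V02:-1/.##../.##.., V03:+1/.#.#./.#.#.*, V04:-1/.#..#/.#..#
  | [.#.#./.#.#.] end (terminal -1, H#2); searched .#.../.#... to 6
H moving scores -1; H passing scores -1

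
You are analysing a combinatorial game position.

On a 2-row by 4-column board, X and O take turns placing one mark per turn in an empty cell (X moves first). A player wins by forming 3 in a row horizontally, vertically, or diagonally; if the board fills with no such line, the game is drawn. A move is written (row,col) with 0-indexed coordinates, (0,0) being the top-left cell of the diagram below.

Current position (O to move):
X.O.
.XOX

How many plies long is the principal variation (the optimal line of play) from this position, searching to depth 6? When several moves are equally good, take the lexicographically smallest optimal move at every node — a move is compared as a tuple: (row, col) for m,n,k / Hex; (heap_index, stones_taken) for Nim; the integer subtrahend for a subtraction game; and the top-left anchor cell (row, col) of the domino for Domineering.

PV length from [X.O./.XOX]: 3 plies

[X.O./.XOX] O move#1: (0,1):+0/XOO./.XOX*, (0,3):+0/X.OO/.XOX, (1,0):+0/X.O./OXOX
[XOO./.XOX] X move#2: (0,3):+0/XOOX/.XOX*, (1,0):-1/XOO./XXOX
[XOOX/.XOX] O move#3: (1,0):+0/XOOX/OXOX*
[XOOX/OXOX] end (terminal +0, X#4); searched X.O./.XOX to 6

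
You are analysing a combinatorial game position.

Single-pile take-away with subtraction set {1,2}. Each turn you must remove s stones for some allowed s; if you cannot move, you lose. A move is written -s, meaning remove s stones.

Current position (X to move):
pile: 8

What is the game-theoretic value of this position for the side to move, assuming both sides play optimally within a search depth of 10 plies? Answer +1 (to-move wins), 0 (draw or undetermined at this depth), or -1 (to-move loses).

value(8, X) = +1

p1 X@[8]: -1[7]-1 -2[6]+1*
p2 O@[6]: -1[5]-1* -2[4]-1
p3 X@[5]: -1[4]-1 -2[3]+1*
p4 O@[3]: -1[2]-1* -2[1]-1
p5 X@[2]: -1[1]-1 -2[0]+1*
p6 O@[0] terminal -1; root [8] d10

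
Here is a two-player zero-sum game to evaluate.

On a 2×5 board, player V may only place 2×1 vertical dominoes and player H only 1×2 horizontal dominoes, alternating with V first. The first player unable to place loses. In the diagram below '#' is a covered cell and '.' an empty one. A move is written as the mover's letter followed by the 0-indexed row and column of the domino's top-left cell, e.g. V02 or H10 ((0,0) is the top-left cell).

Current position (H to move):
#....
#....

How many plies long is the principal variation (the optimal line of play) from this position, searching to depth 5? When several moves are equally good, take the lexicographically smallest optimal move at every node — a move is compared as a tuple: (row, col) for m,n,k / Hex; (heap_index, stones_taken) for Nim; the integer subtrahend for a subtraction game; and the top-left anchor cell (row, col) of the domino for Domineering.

PV length from [#..../#....]: 3 plies

ply 1, H at #..../#.... | H01=-1→###../#....; H02=+1→#.##./#....*; H03=-1→#..##/#....; H11=-1→#..../###..; H12=+1→#..../#.##.; H13=-1→#..../#..##
ply 2, V at #.##./#.... | V01=-1→####./##...*; V04=-1→#.###/#...#
ply 3, H at ####./##... | H12=-1→####./####.; H13=+1→####./##.##*
ply 4: ####./##.## is terminal -1 (V); from #..../#.... depth 5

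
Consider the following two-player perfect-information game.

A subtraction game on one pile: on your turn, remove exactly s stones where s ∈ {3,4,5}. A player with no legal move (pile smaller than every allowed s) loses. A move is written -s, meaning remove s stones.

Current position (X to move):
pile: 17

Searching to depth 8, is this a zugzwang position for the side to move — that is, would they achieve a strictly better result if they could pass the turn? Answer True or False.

zugzwang(17, X) = True

ply 1, X at 17 | -3=-1→14*; -4=-1→13; -5=-1→12
ply 2, O at 14 | -3=-1→11; -4=+1→10*; -5=+1→9
ply 3, X at 10 | -3=-1→7*; -4=-1→6; -5=-1→5
ply 4, O at 7 | -3=-1→4; -4=-1→3; -5=+1→2*
ply 5: 2 is terminal -1 (X); from 17 depth 8
pass branch (O moves first from the same position):
  | ply 1, O at 17 | -3=-1→14*; -4=-1→13; -5=-1→12
  | ply 2, X at 14 | -3=-1→11; -4=+1→10*; -5=+1→9
  | ply 3, O at 10 | -3=-1→7*; -4=-1→6; -5=-1→5
  | ply 4, X at 7 | -3=-1→4; -4=-1→3; -5=+1→2*
  | ply 5: 2 is terminal -1 (O); from 17 depth 8
X moving scores -1; X passing scores +1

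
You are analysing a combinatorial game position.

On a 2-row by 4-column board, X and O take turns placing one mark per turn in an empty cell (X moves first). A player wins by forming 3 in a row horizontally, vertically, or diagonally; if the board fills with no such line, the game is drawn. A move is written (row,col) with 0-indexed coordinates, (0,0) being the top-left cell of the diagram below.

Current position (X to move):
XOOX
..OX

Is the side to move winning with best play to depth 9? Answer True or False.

X winning at [XOOX/..OX]: False

[XOOX/..OX] X move#1: (1,0):+0/XOOX/X.OX*, (1,1):+0/XOOX/.XOX
[XOOX/X.OX] O move#2: (1,1):+0/XOOX/XOOX*
[XOOX/XOOX] end (terminal +0, X#3); searched XOOX/..OX to 9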